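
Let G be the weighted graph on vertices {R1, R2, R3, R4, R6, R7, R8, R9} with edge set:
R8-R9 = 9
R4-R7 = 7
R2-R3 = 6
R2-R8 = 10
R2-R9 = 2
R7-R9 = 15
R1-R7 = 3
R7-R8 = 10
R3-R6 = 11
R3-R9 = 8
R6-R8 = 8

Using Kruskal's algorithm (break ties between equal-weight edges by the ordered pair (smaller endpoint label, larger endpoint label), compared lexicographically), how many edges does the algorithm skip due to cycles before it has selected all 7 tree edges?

2

Kruskal's algorithm — process edges by increasing weight (ties by edge label):
R2-R9 (2): add — endpoints in different components.
R1-R7 (3): add — endpoints in different components.
R2-R3 (6): add — endpoints in different components.
R4-R7 (7): add — endpoints in different components.
R3-R9 (8): skip — R3 and R9 already connected.
R6-R8 (8): add — endpoints in different components.
R8-R9 (9): add — endpoints in different components.
R2-R8 (10): skip — R8 and R2 already connected.
R7-R8 (10): add — endpoints in different components.
Edges rejected before the tree was complete: 2.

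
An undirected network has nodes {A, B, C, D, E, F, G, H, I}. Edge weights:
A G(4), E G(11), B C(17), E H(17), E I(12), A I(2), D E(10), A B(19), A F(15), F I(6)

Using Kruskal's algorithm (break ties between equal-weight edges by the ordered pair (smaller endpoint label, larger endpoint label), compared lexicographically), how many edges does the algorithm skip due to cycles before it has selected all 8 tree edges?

Sort edges by weight, then run Kruskal:
A I (2): add — endpoints in different components.
A G (4): add — endpoints in different components.
F I (6): add — endpoints in different components.
D E (10): add — endpoints in different components.
E G (11): add — endpoints in different components.
E I (12): skip — E and I already connected.
A F (15): skip — A and F already connected.
B C (17): add — endpoints in different components.
E H (17): add — endpoints in different components.
A B (19): add — endpoints in different components.
Edges rejected before the tree was complete: 2.

2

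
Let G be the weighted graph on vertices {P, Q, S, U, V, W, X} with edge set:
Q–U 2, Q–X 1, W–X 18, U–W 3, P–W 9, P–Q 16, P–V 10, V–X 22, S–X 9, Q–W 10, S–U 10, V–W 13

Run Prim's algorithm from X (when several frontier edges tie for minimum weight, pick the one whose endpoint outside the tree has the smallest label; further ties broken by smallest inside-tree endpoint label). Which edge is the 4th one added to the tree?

P-W

Prim, starting at X.
Step 1: cheapest edge leaving the tree is Q–X (1); add Q.
Step 2: cheapest edge leaving the tree is Q–U (2); add U.
Step 3: cheapest edge leaving the tree is U–W (3); add W.
Step 4: cheapest edge leaving the tree is P–W (9); add P.
Step 5: cheapest edge leaving the tree is S–X (9); add S.
Step 6: cheapest edge leaving the tree is P–V (10); add V.
The 4th edge added is P–W.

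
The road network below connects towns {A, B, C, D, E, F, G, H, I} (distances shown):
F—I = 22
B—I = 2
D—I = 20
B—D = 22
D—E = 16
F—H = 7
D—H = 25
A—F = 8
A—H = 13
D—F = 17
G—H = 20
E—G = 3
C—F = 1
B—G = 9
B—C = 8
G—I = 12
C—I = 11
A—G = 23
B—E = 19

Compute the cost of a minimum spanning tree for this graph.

Prim's algorithm from H:
Step 1: cheapest edge leaving the tree is F—H (7); add F.
Step 2: cheapest edge leaving the tree is C—F (1); add C.
Step 3: cheapest edge leaving the tree is A—F (8); add A.
Step 4: cheapest edge leaving the tree is B—C (8); add B.
Step 5: cheapest edge leaving the tree is B—I (2); add I.
Step 6: cheapest edge leaving the tree is B—G (9); add G.
Step 7: cheapest edge leaving the tree is E—G (3); add E.
Step 8: cheapest edge leaving the tree is D—E (16); add D.
MST edges: F—H, C—F, A—F, B—C, B—I, B—G, E—G, D—E; total weight 7+1+8+8+2+9+3+16 = 54.

54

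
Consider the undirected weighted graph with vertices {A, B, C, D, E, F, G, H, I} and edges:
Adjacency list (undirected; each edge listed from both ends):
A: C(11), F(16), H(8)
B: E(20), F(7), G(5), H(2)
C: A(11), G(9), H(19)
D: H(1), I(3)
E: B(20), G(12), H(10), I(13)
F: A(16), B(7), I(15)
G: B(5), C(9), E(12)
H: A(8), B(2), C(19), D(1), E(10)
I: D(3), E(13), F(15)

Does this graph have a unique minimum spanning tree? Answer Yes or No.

Sort edges by weight, then run Kruskal:
D–H (1): add — endpoints in different components.
B–H (2): add — endpoints in different components.
D–I (3): add — endpoints in different components.
B–G (5): add — endpoints in different components.
B–F (7): add — endpoints in different components.
A–H (8): add — endpoints in different components.
C–G (9): add — endpoints in different components.
E–H (10): add — endpoints in different components.
Every non-tree edge has weight strictly greater than the heaviest edge on the tree path between its endpoints, so the MST is unique.

Yes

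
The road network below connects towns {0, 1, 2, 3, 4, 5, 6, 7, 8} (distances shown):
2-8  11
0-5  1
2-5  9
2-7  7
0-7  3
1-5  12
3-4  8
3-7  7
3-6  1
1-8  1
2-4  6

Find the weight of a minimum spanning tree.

Grow the tree from 3 using Prim:
Step 1: cheapest edge leaving the tree is 3-6 (1); add 6.
Step 2: cheapest edge leaving the tree is 3-7 (7); add 7.
Step 3: cheapest edge leaving the tree is 0-7 (3); add 0.
Step 4: cheapest edge leaving the tree is 0-5 (1); add 5.
Step 5: cheapest edge leaving the tree is 2-7 (7); add 2.
Step 6: cheapest edge leaving the tree is 2-4 (6); add 4.
Step 7: cheapest edge leaving the tree is 2-8 (11); add 8.
Step 8: cheapest edge leaving the tree is 1-8 (1); add 1.
MST edges: 3-6, 3-7, 0-7, 0-5, 2-7, 2-4, 2-8, 1-8; total weight 1+7+3+1+7+6+11+1 = 37.

37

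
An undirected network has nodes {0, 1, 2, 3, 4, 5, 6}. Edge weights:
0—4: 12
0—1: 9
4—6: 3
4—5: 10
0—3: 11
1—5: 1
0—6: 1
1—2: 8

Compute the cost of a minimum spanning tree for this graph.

33

Sort edges by weight, then run Kruskal:
0—6 (1): add. Components now {0,6} {1} {2} {3} {4} {5}
1—5 (1): add. Components now {0,6} {1,5} {2} {3} {4}
4—6 (3): add. Components now {0,4,6} {1,5} {2} {3}
1—2 (8): add. Components now {0,4,6} {1,2,5} {3}
0—1 (9): add. Components now {0,1,2,4,5,6} {3}
4—5 (10): skip — 4 and 5 already connected.
0—3 (11): add. Components now {0,1,2,3,4,5,6}
MST edges: 0—6, 1—5, 4—6, 1—2, 0—1, 0—3; total weight 1+1+3+8+9+11 = 33.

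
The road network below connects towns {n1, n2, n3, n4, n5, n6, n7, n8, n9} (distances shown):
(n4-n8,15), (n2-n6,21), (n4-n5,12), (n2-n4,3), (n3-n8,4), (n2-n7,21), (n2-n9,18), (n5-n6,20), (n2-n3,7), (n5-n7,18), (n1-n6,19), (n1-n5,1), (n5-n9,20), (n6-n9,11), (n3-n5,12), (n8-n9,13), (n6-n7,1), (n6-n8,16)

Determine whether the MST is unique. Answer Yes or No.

Kruskal's algorithm — process edges by increasing weight (ties by edge label):
n1-n5 (1): add — endpoints in different components.
n6-n7 (1): add — endpoints in different components.
n2-n4 (3): add — endpoints in different components.
n3-n8 (4): add — endpoints in different components.
n2-n3 (7): add — endpoints in different components.
n6-n9 (11): add — endpoints in different components.
n3-n5 (12): add — endpoints in different components.
n4-n5 (12): skip — n5 and n4 already connected.
n8-n9 (13): add — endpoints in different components.
Non-tree edge n4-n5 has weight 12, equal to the heaviest edge on its tree cycle — swapping gives another MST of the same weight. Not unique.

No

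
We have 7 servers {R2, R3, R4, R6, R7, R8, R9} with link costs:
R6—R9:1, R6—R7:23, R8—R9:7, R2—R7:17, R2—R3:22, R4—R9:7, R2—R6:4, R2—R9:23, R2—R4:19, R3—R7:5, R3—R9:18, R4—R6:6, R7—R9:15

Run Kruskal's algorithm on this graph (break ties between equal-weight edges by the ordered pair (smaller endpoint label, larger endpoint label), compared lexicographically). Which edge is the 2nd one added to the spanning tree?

Kruskal: consider edges lightest-first.
R6—R9 (1): add. Components now {R6,R9} {R7} {R3} {R4} {R2} {R8}
R2—R6 (4): add. Components now {R2,R6,R9} {R7} {R3} {R4} {R8}
R3—R7 (5): add. Components now {R2,R6,R9} {R3,R7} {R4} {R8}
R4—R6 (6): add. Components now {R2,R4,R6,R9} {R3,R7} {R8}
R4—R9 (7): skip — R9 and R4 already connected.
R8—R9 (7): add. Components now {R2,R4,R6,R8,R9} {R3,R7}
R7—R9 (15): add. Components now {R2,R3,R4,R6,R7,R8,R9}
The 2nd edge added is R2—R6.

R2-R6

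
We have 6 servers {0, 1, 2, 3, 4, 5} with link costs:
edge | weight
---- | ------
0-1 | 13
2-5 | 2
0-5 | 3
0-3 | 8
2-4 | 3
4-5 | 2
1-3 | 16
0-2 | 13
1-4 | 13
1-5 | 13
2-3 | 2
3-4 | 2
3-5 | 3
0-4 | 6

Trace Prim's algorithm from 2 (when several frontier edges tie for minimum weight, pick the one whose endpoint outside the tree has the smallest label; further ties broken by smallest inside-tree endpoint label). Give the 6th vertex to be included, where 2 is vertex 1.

Grow the tree from 2 using Prim:
Step 1: cheapest edge leaving the tree is 2-3 (2); add 3.
Step 2: cheapest edge leaving the tree is 3-4 (2); add 4.
Step 3: cheapest edge leaving the tree is 2-5 (2); add 5.
Step 4: cheapest edge leaving the tree is 0-5 (3); add 0.
Step 5: cheapest edge leaving the tree is 0-1 (13); add 1.
Vertex order: 2, 3, 4, 5, 0, 1. The 6th vertex is 1.

1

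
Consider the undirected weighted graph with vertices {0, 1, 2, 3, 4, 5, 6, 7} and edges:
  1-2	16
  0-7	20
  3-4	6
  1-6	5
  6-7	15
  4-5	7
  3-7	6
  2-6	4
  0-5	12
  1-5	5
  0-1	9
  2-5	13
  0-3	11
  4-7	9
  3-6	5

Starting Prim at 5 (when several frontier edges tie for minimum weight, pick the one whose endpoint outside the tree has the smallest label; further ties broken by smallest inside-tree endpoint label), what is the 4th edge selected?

3-6

Prim, starting at 5.
Step 1: cheapest edge leaving the tree is 1-5 (5); add 1.
Step 2: cheapest edge leaving the tree is 1-6 (5); add 6.
Step 3: cheapest edge leaving the tree is 2-6 (4); add 2.
Step 4: cheapest edge leaving the tree is 3-6 (5); add 3.
Step 5: cheapest edge leaving the tree is 3-4 (6); add 4.
Step 6: cheapest edge leaving the tree is 3-7 (6); add 7.
Step 7: cheapest edge leaving the tree is 0-1 (9); add 0.
The 4th edge added is 3-6.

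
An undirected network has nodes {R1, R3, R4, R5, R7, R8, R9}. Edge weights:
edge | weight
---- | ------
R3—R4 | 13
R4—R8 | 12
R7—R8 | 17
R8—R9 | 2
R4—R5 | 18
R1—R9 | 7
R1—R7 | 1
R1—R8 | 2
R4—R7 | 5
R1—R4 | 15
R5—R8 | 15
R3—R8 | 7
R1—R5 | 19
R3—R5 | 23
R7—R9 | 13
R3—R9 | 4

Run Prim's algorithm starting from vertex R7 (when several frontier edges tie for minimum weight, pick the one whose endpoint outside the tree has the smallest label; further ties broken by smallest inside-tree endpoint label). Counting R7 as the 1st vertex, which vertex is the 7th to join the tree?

R5

Prim's algorithm from R7:
Step 1: cheapest edge leaving the tree is R1—R7 (1); add R1.
Step 2: cheapest edge leaving the tree is R1—R8 (2); add R8.
Step 3: cheapest edge leaving the tree is R8—R9 (2); add R9.
Step 4: cheapest edge leaving the tree is R3—R9 (4); add R3.
Step 5: cheapest edge leaving the tree is R4—R7 (5); add R4.
Step 6: cheapest edge leaving the tree is R5—R8 (15); add R5.
Vertex order: R7, R1, R8, R9, R3, R4, R5. The 7th vertex is R5.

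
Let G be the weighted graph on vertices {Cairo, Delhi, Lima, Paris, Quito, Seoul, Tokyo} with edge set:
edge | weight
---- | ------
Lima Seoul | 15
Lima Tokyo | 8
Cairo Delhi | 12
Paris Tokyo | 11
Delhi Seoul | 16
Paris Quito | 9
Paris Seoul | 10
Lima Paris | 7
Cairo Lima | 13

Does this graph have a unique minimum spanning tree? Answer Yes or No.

Sort edges by weight, then run Kruskal:
Lima Paris (7): add — endpoints in different components.
Lima Tokyo (8): add — endpoints in different components.
Paris Quito (9): add — endpoints in different components.
Paris Seoul (10): add — endpoints in different components.
Paris Tokyo (11): skip — Paris and Tokyo already connected.
Cairo Delhi (12): add — endpoints in different components.
Cairo Lima (13): add — endpoints in different components.
Every non-tree edge has weight strictly greater than the heaviest edge on the tree path between its endpoints, so the MST is unique.

Yes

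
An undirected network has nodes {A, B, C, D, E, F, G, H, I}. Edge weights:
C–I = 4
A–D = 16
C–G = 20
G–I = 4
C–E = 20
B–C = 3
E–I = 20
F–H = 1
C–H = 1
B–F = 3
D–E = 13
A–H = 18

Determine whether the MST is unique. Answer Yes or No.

No

Sort edges by weight, then run Kruskal:
C–H (1): add — endpoints in different components.
F–H (1): add — endpoints in different components.
B–C (3): add — endpoints in different components.
B–F (3): skip — B and F already connected.
C–I (4): add — endpoints in different components.
G–I (4): add — endpoints in different components.
D–E (13): add — endpoints in different components.
A–D (16): add — endpoints in different components.
A–H (18): add — endpoints in different components.
Non-tree edge B–F has weight 3, equal to the heaviest edge on its tree cycle — swapping gives another MST of the same weight. Not unique.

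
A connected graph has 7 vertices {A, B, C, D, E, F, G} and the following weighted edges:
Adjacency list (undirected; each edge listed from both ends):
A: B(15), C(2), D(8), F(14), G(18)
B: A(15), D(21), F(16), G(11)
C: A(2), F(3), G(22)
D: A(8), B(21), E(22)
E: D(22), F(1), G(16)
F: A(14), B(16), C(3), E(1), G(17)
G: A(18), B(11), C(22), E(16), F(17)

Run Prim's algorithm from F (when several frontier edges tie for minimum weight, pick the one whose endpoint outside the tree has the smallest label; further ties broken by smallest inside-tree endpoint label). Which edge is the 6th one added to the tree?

Prim's algorithm from F:
Step 1: frontier [E-F 1, C-F 3, A-F 14, B-F 16, F-G 17] → take E-F (1); add E.
Step 2: frontier [E-G 16, D-E 22, C-F 3, A-F 14, B-F 16, F-G 17] → take C-F (3); add C.
Step 3: frontier [A-C 2, C-G 22, E-G 16, D-E 22, A-F 14, B-F 16, F-G 17] → take A-C (2); add A.
Step 4: frontier [A-D 8, A-B 15, A-G 18, C-G 22, E-G 16, D-E 22, B-F 16, F-G 17] → take A-D (8); add D.
Step 5: frontier [A-B 15, A-G 18, C-G 22, B-D 21, E-G 16, B-F 16, F-G 17] → take A-B (15); add B.
Step 6: frontier [A-G 18, B-G 11, C-G 22, E-G 16, F-G 17] → take B-G (11); add G.
The 6th edge added is B-G.

B-G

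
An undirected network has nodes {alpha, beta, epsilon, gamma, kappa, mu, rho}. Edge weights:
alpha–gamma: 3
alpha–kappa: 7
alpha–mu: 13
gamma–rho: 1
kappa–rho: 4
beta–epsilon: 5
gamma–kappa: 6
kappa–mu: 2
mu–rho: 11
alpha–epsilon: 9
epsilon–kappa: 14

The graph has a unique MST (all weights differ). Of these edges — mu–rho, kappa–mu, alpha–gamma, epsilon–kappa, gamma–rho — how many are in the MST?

Sort edges by weight, then run Kruskal:
gamma–rho (1): add — endpoints in different components.
kappa–mu (2): add — endpoints in different components.
alpha–gamma (3): add — endpoints in different components.
kappa–rho (4): add — endpoints in different components.
beta–epsilon (5): add — endpoints in different components.
gamma–kappa (6): skip — kappa and gamma already connected.
alpha–kappa (7): skip — kappa and alpha already connected.
alpha–epsilon (9): add — endpoints in different components.
MST edge set: {gamma–rho, kappa–mu, alpha–gamma, kappa–rho, beta–epsilon, alpha–epsilon}.
Of the listed edges, {kappa–mu, alpha–gamma, gamma–rho} are in the MST → 3.

3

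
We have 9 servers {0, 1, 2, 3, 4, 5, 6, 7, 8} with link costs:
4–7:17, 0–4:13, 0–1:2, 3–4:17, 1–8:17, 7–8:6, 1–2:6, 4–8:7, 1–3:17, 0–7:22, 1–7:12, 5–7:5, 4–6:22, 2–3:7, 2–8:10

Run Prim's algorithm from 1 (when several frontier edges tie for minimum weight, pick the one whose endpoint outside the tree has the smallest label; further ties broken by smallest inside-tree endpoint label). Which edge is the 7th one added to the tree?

4-8

Grow the tree from 1 using Prim:
Step 1: cheapest edge leaving the tree is 0–1 (2); add 0.
Step 2: cheapest edge leaving the tree is 1–2 (6); add 2.
Step 3: cheapest edge leaving the tree is 2–3 (7); add 3.
Step 4: cheapest edge leaving the tree is 2–8 (10); add 8.
Step 5: cheapest edge leaving the tree is 7–8 (6); add 7.
Step 6: cheapest edge leaving the tree is 5–7 (5); add 5.
Step 7: cheapest edge leaving the tree is 4–8 (7); add 4.
Step 8: cheapest edge leaving the tree is 4–6 (22); add 6.
The 7th edge added is 4–8.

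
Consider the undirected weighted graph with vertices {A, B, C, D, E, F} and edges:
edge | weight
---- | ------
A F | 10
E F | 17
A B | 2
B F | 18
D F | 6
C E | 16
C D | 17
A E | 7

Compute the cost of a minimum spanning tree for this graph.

Sort edges by weight, then run Kruskal:
A B (2): add. Components now {A,B} {C} {D} {E} {F}
D F (6): add. Components now {A,B} {C} {D,F} {E}
A E (7): add. Components now {A,B,E} {C} {D,F}
A F (10): add. Components now {A,B,D,E,F} {C}
C E (16): add. Components now {A,B,C,D,E,F}
MST edges: A B, D F, A E, A F, C E; total weight 2+6+7+10+16 = 41.

41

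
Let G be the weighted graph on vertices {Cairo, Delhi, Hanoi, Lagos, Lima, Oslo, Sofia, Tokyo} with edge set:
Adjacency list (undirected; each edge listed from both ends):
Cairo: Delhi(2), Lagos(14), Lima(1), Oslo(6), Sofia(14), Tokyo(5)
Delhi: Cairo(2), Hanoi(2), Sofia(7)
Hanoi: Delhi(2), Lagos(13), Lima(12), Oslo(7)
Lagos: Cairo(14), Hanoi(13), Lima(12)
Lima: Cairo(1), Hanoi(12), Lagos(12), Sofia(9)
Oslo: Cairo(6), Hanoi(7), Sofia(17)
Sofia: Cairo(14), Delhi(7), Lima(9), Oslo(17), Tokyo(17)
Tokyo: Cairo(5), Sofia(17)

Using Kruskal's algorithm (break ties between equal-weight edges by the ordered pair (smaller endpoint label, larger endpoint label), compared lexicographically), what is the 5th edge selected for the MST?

Kruskal: consider edges lightest-first.
Cairo–Lima (1): add — endpoints in different components.
Cairo–Delhi (2): add — endpoints in different components.
Delhi–Hanoi (2): add — endpoints in different components.
Cairo–Tokyo (5): add — endpoints in different components.
Cairo–Oslo (6): add — endpoints in different components.
Delhi–Sofia (7): add — endpoints in different components.
Hanoi–Oslo (7): skip — Hanoi and Oslo already connected.
Lima–Sofia (9): skip — Sofia and Lima already connected.
Hanoi–Lima (12): skip — Hanoi and Lima already connected.
Lagos–Lima (12): add — endpoints in different components.
The 5th edge added is Cairo–Oslo.

Cairo-Oslo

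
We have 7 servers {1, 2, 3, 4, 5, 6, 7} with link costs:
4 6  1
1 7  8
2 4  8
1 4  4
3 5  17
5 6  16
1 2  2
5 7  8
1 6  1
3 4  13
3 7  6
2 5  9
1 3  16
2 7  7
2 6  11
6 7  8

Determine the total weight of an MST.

25

Kruskal: consider edges lightest-first.
1 6 (1): add — endpoints in different components.
4 6 (1): add — endpoints in different components.
1 2 (2): add — endpoints in different components.
1 4 (4): skip — 1 and 4 already connected.
3 7 (6): add — endpoints in different components.
2 7 (7): add — endpoints in different components.
1 7 (8): skip — 1 and 7 already connected.
2 4 (8): skip — 2 and 4 already connected.
5 7 (8): add — endpoints in different components.
MST edges: 1 6, 4 6, 1 2, 3 7, 2 7, 5 7; total weight 1+1+2+6+7+8 = 25.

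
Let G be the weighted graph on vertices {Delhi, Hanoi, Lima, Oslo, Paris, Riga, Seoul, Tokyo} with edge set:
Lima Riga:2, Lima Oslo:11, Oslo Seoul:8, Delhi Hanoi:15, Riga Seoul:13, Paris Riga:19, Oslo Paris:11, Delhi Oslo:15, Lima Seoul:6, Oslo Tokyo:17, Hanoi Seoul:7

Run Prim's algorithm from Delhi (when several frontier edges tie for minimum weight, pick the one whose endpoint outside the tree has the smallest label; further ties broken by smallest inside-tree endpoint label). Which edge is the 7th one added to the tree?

Grow the tree from Delhi using Prim:
Step 1: frontier [Delhi Hanoi 15, Delhi Oslo 15] → take Delhi Hanoi (15); add Hanoi.
Step 2: frontier [Delhi Oslo 15, Hanoi Seoul 7] → take Hanoi Seoul (7); add Seoul.
Step 3: frontier [Delhi Oslo 15, Lima Seoul 6, Oslo Seoul 8, Riga Seoul 13] → take Lima Seoul (6); add Lima.
Step 4: frontier [Delhi Oslo 15, Lima Riga 2, Lima Oslo 11, Oslo Seoul 8, Riga Seoul 13] → take Lima Riga (2); add Riga.
Step 5: frontier [Delhi Oslo 15, Lima Oslo 11, Paris Riga 19, Oslo Seoul 8] → take Oslo Seoul (8); add Oslo.
Step 6: frontier [Oslo Paris 11, Oslo Tokyo 17, Paris Riga 19] → take Oslo Paris (11); add Paris.
Step 7: frontier [Oslo Tokyo 17] → take Oslo Tokyo (17); add Tokyo.
The 7th edge added is Oslo Tokyo.

Oslo-Tokyo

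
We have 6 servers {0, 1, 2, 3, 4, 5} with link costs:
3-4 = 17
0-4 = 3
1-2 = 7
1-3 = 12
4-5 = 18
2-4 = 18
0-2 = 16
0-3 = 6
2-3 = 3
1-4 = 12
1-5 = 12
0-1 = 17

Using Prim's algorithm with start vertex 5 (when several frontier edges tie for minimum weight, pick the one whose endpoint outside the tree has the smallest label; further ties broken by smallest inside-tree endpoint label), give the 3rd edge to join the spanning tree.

Grow the tree from 5 using Prim:
Step 1: frontier [1-5 12, 4-5 18] → take 1-5 (12); add 1.
Step 2: frontier [1-2 7, 1-3 12, 1-4 12, 0-1 17, 4-5 18] → take 1-2 (7); add 2.
Step 3: frontier [1-3 12, 1-4 12, 0-1 17, 2-3 3, 0-2 16, 2-4 18, 4-5 18] → take 2-3 (3); add 3.
Step 4: frontier [1-4 12, 0-1 17, 0-2 16, 2-4 18, 0-3 6, 3-4 17, 4-5 18] → take 0-3 (6); add 0.
Step 5: frontier [0-4 3, 1-4 12, 2-4 18, 3-4 17, 4-5 18] → take 0-4 (3); add 4.
The 3rd edge added is 2-3.

2-3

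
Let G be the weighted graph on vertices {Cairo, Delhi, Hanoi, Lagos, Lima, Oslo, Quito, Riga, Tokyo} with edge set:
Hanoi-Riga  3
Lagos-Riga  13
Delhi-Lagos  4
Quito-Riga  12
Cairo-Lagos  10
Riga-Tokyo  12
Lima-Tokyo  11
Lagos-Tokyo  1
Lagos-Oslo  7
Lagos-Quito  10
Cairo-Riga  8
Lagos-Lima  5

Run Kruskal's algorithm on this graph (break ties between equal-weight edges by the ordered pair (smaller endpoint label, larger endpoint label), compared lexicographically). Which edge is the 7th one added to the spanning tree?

Cairo-Lagos

Kruskal: consider edges lightest-first.
Lagos-Tokyo (1): add — endpoints in different components.
Hanoi-Riga (3): add — endpoints in different components.
Delhi-Lagos (4): add — endpoints in different components.
Lagos-Lima (5): add — endpoints in different components.
Lagos-Oslo (7): add — endpoints in different components.
Cairo-Riga (8): add — endpoints in different components.
Cairo-Lagos (10): add — endpoints in different components.
Lagos-Quito (10): add — endpoints in different components.
The 7th edge added is Cairo-Lagos.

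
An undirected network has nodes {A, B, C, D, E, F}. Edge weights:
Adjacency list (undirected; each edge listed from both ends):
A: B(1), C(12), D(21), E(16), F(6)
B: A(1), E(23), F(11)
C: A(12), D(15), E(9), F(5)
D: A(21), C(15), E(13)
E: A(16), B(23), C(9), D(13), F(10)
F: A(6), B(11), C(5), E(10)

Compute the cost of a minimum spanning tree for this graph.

Grow the tree from C using Prim:
Step 1: cheapest edge leaving the tree is C F (5); add F.
Step 2: cheapest edge leaving the tree is A F (6); add A.
Step 3: cheapest edge leaving the tree is A B (1); add B.
Step 4: cheapest edge leaving the tree is C E (9); add E.
Step 5: cheapest edge leaving the tree is D E (13); add D.
MST edges: C F, A F, A B, C E, D E; total weight 5+6+1+9+13 = 34.

34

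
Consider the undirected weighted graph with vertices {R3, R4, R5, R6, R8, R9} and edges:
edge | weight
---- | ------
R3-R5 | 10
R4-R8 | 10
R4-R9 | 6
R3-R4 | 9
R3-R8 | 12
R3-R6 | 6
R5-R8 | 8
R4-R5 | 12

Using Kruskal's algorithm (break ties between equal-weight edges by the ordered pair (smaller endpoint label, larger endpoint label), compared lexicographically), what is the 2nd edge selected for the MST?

Kruskal: consider edges lightest-first.
R3-R6 (6): add — endpoints in different components.
R4-R9 (6): add — endpoints in different components.
R5-R8 (8): add — endpoints in different components.
R3-R4 (9): add — endpoints in different components.
R3-R5 (10): add — endpoints in different components.
The 2nd edge added is R4-R9.

R4-R9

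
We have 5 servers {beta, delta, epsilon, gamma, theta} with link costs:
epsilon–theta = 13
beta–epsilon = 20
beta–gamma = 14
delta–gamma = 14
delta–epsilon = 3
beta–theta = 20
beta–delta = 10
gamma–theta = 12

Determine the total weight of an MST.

38

Sort edges by weight, then run Kruskal:
delta–epsilon (3): add — endpoints in different components.
beta–delta (10): add — endpoints in different components.
gamma–theta (12): add — endpoints in different components.
epsilon–theta (13): add — endpoints in different components.
MST edges: delta–epsilon, beta–delta, gamma–theta, epsilon–theta; total weight 3+10+12+13 = 38.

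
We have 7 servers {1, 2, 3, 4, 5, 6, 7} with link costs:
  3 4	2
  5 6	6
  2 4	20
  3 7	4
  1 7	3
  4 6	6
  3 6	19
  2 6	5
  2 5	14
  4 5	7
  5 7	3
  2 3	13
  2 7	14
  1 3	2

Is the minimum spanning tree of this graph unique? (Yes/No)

No

Kruskal: consider edges lightest-first.
1 3 (2): add. Components now {1,3} {2} {4} {5} {6} {7}
3 4 (2): add. Components now {1,3,4} {2} {5} {6} {7}
1 7 (3): add. Components now {1,3,4,7} {2} {5} {6}
5 7 (3): add. Components now {1,3,4,5,7} {2} {6}
3 7 (4): skip — 3 and 7 already connected.
2 6 (5): add. Components now {1,3,4,5,7} {2,6}
4 6 (6): add. Components now {1,2,3,4,5,6,7}
Non-tree edge 5 6 has weight 6, equal to the heaviest edge on its tree cycle — swapping gives another MST of the same weight. Not unique.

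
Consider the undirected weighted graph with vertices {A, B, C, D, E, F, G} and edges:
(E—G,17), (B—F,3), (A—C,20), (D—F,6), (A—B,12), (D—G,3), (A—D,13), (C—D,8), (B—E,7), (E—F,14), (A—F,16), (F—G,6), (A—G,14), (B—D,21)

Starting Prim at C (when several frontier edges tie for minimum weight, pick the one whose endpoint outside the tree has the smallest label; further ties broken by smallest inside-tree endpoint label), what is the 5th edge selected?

Prim, starting at C.
Step 1: frontier [C—D 8, A—C 20] → take C—D (8); add D.
Step 2: frontier [A—C 20, D—G 3, D—F 6, A—D 13, B—D 21] → take D—G (3); add G.
Step 3: frontier [A—C 20, D—F 6, A—D 13, B—D 21, F—G 6, A—G 14, E—G 17] → take D—F (6); add F.
Step 4: frontier [A—C 20, A—D 13, B—D 21, B—F 3, E—F 14, A—F 16, A—G 14, E—G 17] → take B—F (3); add B.
Step 5: frontier [B—E 7, A—B 12, A—C 20, A—D 13, E—F 14, A—F 16, A—G 14, E—G 17] → take B—E (7); add E.
Step 6: frontier [A—B 12, A—C 20, A—D 13, A—F 16, A—G 14] → take A—B (12); add A.
The 5th edge added is B—E.

B-E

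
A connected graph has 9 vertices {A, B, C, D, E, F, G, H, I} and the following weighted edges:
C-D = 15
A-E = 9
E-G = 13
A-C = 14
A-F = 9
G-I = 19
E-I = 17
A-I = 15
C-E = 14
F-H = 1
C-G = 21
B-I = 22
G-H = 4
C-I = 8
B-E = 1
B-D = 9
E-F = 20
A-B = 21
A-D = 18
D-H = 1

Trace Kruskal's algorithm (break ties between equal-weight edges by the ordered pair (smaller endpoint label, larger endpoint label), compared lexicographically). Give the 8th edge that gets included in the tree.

A-C

Kruskal: consider edges lightest-first.
B-E (1): add — endpoints in different components.
D-H (1): add — endpoints in different components.
F-H (1): add — endpoints in different components.
G-H (4): add — endpoints in different components.
C-I (8): add — endpoints in different components.
A-E (9): add — endpoints in different components.
A-F (9): add — endpoints in different components.
B-D (9): skip — B and D already connected.
E-G (13): skip — E and G already connected.
A-C (14): add — endpoints in different components.
The 8th edge added is A-C.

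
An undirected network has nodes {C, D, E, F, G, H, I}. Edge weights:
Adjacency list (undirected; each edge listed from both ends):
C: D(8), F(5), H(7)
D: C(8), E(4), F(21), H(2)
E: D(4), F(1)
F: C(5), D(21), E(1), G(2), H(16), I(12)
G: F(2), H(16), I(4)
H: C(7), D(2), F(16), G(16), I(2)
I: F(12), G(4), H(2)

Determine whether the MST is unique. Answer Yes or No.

No

Kruskal's algorithm — process edges by increasing weight (ties by edge label):
E-F (1): add — endpoints in different components.
D-H (2): add — endpoints in different components.
F-G (2): add — endpoints in different components.
H-I (2): add — endpoints in different components.
D-E (4): add — endpoints in different components.
G-I (4): skip — G and I already connected.
C-F (5): add — endpoints in different components.
Non-tree edge G-I has weight 4, equal to the heaviest edge on its tree cycle — swapping gives another MST of the same weight. Not unique.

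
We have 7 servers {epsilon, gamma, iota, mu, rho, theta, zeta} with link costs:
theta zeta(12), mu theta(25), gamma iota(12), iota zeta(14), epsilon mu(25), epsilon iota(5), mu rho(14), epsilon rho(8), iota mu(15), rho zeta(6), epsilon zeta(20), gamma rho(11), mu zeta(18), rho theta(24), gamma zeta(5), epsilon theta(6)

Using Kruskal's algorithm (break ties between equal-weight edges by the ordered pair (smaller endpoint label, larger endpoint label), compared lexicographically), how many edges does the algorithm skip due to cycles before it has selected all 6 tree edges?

Kruskal's algorithm — process edges by increasing weight (ties by edge label):
epsilon iota (5): add — endpoints in different components.
gamma zeta (5): add — endpoints in different components.
epsilon theta (6): add — endpoints in different components.
rho zeta (6): add — endpoints in different components.
epsilon rho (8): add — endpoints in different components.
gamma rho (11): skip — rho and gamma already connected.
gamma iota (12): skip — iota and gamma already connected.
theta zeta (12): skip — zeta and theta already connected.
iota zeta (14): skip — zeta and iota already connected.
mu rho (14): add — endpoints in different components.
Edges rejected before the tree was complete: 4.

4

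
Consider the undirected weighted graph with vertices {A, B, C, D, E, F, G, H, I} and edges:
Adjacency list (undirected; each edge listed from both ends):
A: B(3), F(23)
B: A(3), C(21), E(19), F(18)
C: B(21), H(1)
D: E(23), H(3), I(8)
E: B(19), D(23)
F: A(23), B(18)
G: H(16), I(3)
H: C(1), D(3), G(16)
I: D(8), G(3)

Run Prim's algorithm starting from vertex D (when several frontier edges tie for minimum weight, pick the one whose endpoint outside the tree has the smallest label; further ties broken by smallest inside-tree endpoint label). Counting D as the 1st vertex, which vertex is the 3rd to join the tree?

C

Grow the tree from D using Prim:
Step 1: frontier [D—H 3, D—I 8, D—E 23] → take D—H (3); add H.
Step 2: frontier [D—I 8, D—E 23, C—H 1, G—H 16] → take C—H (1); add C.
Step 3: frontier [B—C 21, D—I 8, D—E 23, G—H 16] → take D—I (8); add I.
Step 4: frontier [B—C 21, D—E 23, G—H 16, G—I 3] → take G—I (3); add G.
Step 5: frontier [B—C 21, D—E 23] → take B—C (21); add B.
Step 6: frontier [A—B 3, B—F 18, B—E 19, D—E 23] → take A—B (3); add A.
Step 7: frontier [A—F 23, B—F 18, B—E 19, D—E 23] → take B—F (18); add F.
Step 8: frontier [B—E 19, D—E 23] → take B—E (19); add E.
Vertex order: D, H, C, I, G, B, A, F, E. The 3rd vertex is C.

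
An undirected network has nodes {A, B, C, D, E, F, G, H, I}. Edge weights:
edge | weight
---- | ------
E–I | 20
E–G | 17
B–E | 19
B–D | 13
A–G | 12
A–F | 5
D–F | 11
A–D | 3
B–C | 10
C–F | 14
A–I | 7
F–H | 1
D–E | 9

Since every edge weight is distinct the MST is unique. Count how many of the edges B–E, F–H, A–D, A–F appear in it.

3

Sort edges by weight, then run Kruskal:
F–H (1): add — endpoints in different components.
A–D (3): add — endpoints in different components.
A–F (5): add — endpoints in different components.
A–I (7): add — endpoints in different components.
D–E (9): add — endpoints in different components.
B–C (10): add — endpoints in different components.
D–F (11): skip — D and F already connected.
A–G (12): add — endpoints in different components.
B–D (13): add — endpoints in different components.
MST edge set: {F–H, A–D, A–F, A–I, D–E, B–C, A–G, B–D}.
Of the listed edges, {F–H, A–D, A–F} are in the MST → 3.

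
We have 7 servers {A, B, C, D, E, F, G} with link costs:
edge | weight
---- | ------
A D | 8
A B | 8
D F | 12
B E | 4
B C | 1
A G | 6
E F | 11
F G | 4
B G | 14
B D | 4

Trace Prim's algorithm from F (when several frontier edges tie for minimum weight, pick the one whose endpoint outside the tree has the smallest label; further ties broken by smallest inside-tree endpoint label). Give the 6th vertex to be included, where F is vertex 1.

Prim, starting at F.
Step 1: cheapest edge leaving the tree is F G (4); add G.
Step 2: cheapest edge leaving the tree is A G (6); add A.
Step 3: cheapest edge leaving the tree is A B (8); add B.
Step 4: cheapest edge leaving the tree is B C (1); add C.
Step 5: cheapest edge leaving the tree is B D (4); add D.
Step 6: cheapest edge leaving the tree is B E (4); add E.
Vertex order: F, G, A, B, C, D, E. The 6th vertex is D.

D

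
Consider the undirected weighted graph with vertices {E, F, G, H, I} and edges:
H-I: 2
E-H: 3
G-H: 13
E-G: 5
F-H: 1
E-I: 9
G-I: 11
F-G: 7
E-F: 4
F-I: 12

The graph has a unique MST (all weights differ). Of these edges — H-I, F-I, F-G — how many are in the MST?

Sort edges by weight, then run Kruskal:
F-H (1): add — endpoints in different components.
H-I (2): add — endpoints in different components.
E-H (3): add — endpoints in different components.
E-F (4): skip — E and F already connected.
E-G (5): add — endpoints in different components.
MST edge set: {F-H, H-I, E-H, E-G}.
Of the listed edges, {H-I} are in the MST → 1.

1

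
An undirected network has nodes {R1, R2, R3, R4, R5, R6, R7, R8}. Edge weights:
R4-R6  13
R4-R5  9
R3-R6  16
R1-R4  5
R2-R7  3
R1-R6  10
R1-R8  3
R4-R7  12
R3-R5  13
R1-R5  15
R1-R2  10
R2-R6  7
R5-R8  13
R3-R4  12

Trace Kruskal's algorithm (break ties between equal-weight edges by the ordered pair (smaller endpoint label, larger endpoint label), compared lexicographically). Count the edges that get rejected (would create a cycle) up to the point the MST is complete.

Kruskal: consider edges lightest-first.
R1-R8 (3): add — endpoints in different components.
R2-R7 (3): add — endpoints in different components.
R1-R4 (5): add — endpoints in different components.
R2-R6 (7): add — endpoints in different components.
R4-R5 (9): add — endpoints in different components.
R1-R2 (10): add — endpoints in different components.
R1-R6 (10): skip — R6 and R1 already connected.
R3-R4 (12): add — endpoints in different components.
Edges rejected before the tree was complete: 1.

1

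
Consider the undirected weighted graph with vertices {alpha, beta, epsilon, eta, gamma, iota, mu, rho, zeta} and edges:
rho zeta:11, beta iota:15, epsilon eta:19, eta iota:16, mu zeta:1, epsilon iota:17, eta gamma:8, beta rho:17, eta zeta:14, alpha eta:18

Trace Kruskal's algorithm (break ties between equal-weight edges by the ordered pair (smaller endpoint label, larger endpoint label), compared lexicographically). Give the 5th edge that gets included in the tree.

beta-iota

Kruskal: consider edges lightest-first.
mu zeta (1): add — endpoints in different components.
eta gamma (8): add — endpoints in different components.
rho zeta (11): add — endpoints in different components.
eta zeta (14): add — endpoints in different components.
beta iota (15): add — endpoints in different components.
eta iota (16): add — endpoints in different components.
beta rho (17): skip — beta and rho already connected.
epsilon iota (17): add — endpoints in different components.
alpha eta (18): add — endpoints in different components.
The 5th edge added is beta iota.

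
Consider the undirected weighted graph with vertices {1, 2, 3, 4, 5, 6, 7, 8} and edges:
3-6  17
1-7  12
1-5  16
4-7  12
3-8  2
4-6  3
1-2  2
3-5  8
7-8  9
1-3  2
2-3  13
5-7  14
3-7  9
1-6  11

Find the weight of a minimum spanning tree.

Kruskal's algorithm — process edges by increasing weight (ties by edge label):
1-2 (2): add — endpoints in different components.
1-3 (2): add — endpoints in different components.
3-8 (2): add — endpoints in different components.
4-6 (3): add — endpoints in different components.
3-5 (8): add — endpoints in different components.
3-7 (9): add — endpoints in different components.
7-8 (9): skip — 7 and 8 already connected.
1-6 (11): add — endpoints in different components.
MST edges: 1-2, 1-3, 3-8, 4-6, 3-5, 3-7, 1-6; total weight 2+2+2+3+8+9+11 = 37.

37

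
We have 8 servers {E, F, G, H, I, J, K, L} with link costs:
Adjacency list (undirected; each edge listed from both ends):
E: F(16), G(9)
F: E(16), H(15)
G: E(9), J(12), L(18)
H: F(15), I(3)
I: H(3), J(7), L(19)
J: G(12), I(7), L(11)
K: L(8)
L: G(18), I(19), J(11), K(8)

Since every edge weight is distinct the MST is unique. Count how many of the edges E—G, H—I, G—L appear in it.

2

Sort edges by weight, then run Kruskal:
H—I (3): add — endpoints in different components.
I—J (7): add — endpoints in different components.
K—L (8): add — endpoints in different components.
E—G (9): add — endpoints in different components.
J—L (11): add — endpoints in different components.
G—J (12): add — endpoints in different components.
F—H (15): add — endpoints in different components.
MST edge set: {H—I, I—J, K—L, E—G, J—L, G—J, F—H}.
Of the listed edges, {E—G, H—I} are in the MST → 2.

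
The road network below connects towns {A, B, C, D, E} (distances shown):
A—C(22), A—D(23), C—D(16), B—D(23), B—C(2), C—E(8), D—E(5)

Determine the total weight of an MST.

37

Kruskal's algorithm — process edges by increasing weight (ties by edge label):
B—C (2): add — endpoints in different components.
D—E (5): add — endpoints in different components.
C—E (8): add — endpoints in different components.
C—D (16): skip — C and D already connected.
A—C (22): add — endpoints in different components.
MST edges: B—C, D—E, C—E, A—C; total weight 2+5+8+22 = 37.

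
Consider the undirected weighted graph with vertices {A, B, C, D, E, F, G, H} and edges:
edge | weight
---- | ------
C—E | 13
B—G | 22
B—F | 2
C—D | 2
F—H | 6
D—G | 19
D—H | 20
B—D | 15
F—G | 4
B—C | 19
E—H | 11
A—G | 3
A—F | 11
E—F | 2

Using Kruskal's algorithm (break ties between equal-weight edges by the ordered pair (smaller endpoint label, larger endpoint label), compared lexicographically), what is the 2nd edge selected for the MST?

Kruskal's algorithm — process edges by increasing weight (ties by edge label):
B—F (2): add — endpoints in different components.
C—D (2): add — endpoints in different components.
E—F (2): add — endpoints in different components.
A—G (3): add — endpoints in different components.
F—G (4): add — endpoints in different components.
F—H (6): add — endpoints in different components.
A—F (11): skip — A and F already connected.
E—H (11): skip — E and H already connected.
C—E (13): add — endpoints in different components.
The 2nd edge added is C—D.

C-D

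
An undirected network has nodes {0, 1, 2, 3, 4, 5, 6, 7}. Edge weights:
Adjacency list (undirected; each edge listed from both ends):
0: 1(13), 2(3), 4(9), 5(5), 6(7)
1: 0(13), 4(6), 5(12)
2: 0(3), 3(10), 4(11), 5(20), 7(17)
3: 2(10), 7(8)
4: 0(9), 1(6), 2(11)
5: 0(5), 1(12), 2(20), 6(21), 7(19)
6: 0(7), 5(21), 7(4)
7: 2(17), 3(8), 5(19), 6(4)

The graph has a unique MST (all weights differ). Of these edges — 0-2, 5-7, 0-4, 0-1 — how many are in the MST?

2

Kruskal's algorithm — process edges by increasing weight (ties by edge label):
0-2 (3): add — endpoints in different components.
6-7 (4): add — endpoints in different components.
0-5 (5): add — endpoints in different components.
1-4 (6): add — endpoints in different components.
0-6 (7): add — endpoints in different components.
3-7 (8): add — endpoints in different components.
0-4 (9): add — endpoints in different components.
MST edge set: {0-2, 6-7, 0-5, 1-4, 0-6, 3-7, 0-4}.
Of the listed edges, {0-2, 0-4} are in the MST → 2.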